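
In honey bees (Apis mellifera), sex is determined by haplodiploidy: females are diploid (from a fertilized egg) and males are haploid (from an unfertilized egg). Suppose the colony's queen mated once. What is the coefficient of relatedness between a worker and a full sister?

Haplodiploid full sisters inherit their father's entire haploid genome identically (contributing 1/2) and on average half of their mother's contribution (1/2 · 1/2 = 1/4); r = 1/2 + 1/4 = 3/4.

0.75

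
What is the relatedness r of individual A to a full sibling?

0.5

Each parent–offspring link contributes a factor of 1/2, and independent paths through distinct common ancestors add.
Full sibs share both parents — two paths of length 2: r = 2·(1/2)^2 = 1/2.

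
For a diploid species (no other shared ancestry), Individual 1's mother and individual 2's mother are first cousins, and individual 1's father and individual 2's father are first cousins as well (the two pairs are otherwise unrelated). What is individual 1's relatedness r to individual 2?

Independent pedigree routes through distinct common ancestors add.
Individual 1 and individual 2 are related in two ways: second cousins through their mothers (r = 1/32) and second cousins through their fathers (r = 1/32).
r = 1/32 + 1/32 = 0.0625.

0.0625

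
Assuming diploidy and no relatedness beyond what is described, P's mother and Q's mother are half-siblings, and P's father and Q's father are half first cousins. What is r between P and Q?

Independent pedigree routes through distinct common ancestors add.
P and Q are related in two ways: half first cousins through their mothers (r = 1/16) and half second cousins through their fathers (r = 1/64).
r = 1/16 + 1/64 = 5/64 = 0.078125.

0.078125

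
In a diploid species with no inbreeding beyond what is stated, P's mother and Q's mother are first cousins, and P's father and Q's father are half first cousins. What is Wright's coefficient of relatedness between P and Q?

Independent pedigree routes through distinct common ancestors add.
P and Q are related in two ways: second cousins through their mothers (r = 1/32) and half second cousins through their fathers (r = 1/64).
r = 1/32 + 1/64 = 3/64 = 0.046875.

0.046875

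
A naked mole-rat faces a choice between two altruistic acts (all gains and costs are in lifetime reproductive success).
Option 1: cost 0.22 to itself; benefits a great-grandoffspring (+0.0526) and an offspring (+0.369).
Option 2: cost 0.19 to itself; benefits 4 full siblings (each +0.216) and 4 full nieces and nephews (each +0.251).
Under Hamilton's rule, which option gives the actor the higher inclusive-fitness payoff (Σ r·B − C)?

Option 1: r to a great-grandoffspring = 0.125.
Option 1: r to an offspring = 0.5.
Option 1: Σ r·B − C = (1·0.125·0.0526 + 1·0.5·0.369) − 0.22 = -0.028925.
Option 2: r to a full sibling = 0.5.
Option 2: r to a full niece or nephew = 0.25.
Option 2: Σ r·B − C = (4·0.5·0.216 + 4·0.25·0.251) − 0.19 = 0.493.
Option 2 has the higher net inclusive-fitness payoff.

Option 2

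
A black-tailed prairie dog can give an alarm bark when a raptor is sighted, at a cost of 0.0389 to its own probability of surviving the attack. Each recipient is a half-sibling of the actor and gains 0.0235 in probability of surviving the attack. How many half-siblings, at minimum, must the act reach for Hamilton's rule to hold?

r to a half-sibling = 1/4 (half-sibs share one parent — one path of length 2: r = (1/2)^2 = 1/4).
Hamilton's rule: n·r·B > C  ⇒  n > C/(r·B) = 0.0389/(0.25·0.0235) = 6.621.
The smallest integer exceeding 6.621 is 7.

7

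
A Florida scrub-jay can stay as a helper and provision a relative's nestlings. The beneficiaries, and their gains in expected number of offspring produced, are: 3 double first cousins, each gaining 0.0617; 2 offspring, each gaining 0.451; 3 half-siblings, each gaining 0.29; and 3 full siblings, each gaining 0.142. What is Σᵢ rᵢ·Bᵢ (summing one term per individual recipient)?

0.927775

r to a double first cousin = 0.25 (double first cousins share both grandparent pairs — four paths of length 4: r = 4·(1/2)^4 = 1/4).
r to an offspring = 0.5 (one parent–offspring link: r = (1/2)^1 = 1/2).
r to a half-sibling = 0.25 (half-sibs share one parent — one path of length 2: r = (1/2)^2 = 1/4).
r to a full sibling = 1/2 (full sibs share both parents — two paths of length 2: r = 2·(1/2)^2 = 1/2).
Summing one r·B term per recipient: 3·0.25·0.0617 + 2·0.5·0.451 + 3·0.25·0.29 + 3·0.5·0.142 = 0.927775.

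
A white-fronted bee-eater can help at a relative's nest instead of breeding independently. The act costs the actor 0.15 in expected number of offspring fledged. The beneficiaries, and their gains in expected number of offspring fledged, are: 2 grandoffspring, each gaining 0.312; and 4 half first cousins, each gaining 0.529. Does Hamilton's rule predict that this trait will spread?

Hamilton's rule: the trait is favored when the sum of r·B over every recipient exceeds the actor's cost C.
r to a grandoffspring = 0.25 (two parent–offspring links: r = (1/2)^2 = 1/4).
r to a half first cousin = 0.0625 (half first cousins share one grandparent — one path of length 4: r = (1/2)^4 = 1/16).
Summing one r·B term per recipient: 2·0.25·0.312 + 4·0.0625·0.529 = 0.28825.
0.28825 > 0.15: the indirect benefit exceeds the cost.

Yes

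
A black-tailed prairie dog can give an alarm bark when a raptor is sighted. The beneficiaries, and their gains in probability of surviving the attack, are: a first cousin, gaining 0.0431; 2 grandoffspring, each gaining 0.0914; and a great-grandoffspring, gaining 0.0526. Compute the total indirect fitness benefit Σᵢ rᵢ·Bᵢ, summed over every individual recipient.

r to a first cousin = 1/8 (first cousins share one grandparent pair — two paths of length 4: r = 2·(1/2)^4 = 1/8).
r to a grandoffspring = 1/4 (two parent–offspring links: r = (1/2)^2 = 1/4).
r to a great-grandoffspring = 1/8 (three parent–offspring links: r = (1/2)^3 = 1/8).
Summing one r·B term per recipient: 1·0.125·0.0431 + 2·0.25·0.0914 + 1·0.125·0.0526 = 0.0576625.

0.0576625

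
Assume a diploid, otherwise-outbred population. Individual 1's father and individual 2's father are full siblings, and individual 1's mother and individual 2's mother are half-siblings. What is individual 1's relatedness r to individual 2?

0.1875

Independent pedigree routes through distinct common ancestors add.
Individual 1 and individual 2 are related in two ways: first cousins through their fathers (r = 1/8) and half first cousins through their mothers (r = 1/16).
r = 1/8 + 1/16 = 0.1875.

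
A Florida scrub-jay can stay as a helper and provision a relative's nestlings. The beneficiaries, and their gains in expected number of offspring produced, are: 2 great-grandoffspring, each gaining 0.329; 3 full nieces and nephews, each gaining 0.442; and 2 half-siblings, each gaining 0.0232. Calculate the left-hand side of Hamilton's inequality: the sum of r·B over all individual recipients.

0.42535

r to a great-grandoffspring = 1/8 (three parent–offspring links: r = (1/2)^3 = 1/8).
r to a full niece or nephew = 0.25 (full aunt/uncle↔niece/nephew: two paths of length 3 through the shared grandparent pair: r = 2·(1/2)^3 = 1/4).
r to a half-sibling = 0.25 (half-sibs share one parent — one path of length 2: r = (1/2)^2 = 1/4).
Summing one r·B term per recipient: 2·0.125·0.329 + 3·0.25·0.442 + 2·0.25·0.0232 = 0.42535.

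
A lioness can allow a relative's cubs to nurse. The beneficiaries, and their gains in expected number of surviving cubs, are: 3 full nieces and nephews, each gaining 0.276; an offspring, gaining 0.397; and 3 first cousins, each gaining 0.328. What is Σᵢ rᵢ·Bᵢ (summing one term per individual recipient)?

0.5285

r to a full niece or nephew = 0.25 (full aunt/uncle↔niece/nephew: two paths of length 3 through the shared grandparent pair: r = 2·(1/2)^3 = 1/4).
r to an offspring = 0.5 (one parent–offspring link: r = (1/2)^1 = 1/2).
r to a first cousin = 0.125 (first cousins share one grandparent pair — two paths of length 4: r = 2·(1/2)^4 = 1/8).
Summing one r·B term per recipient: 3·0.25·0.276 + 1·0.5·0.397 + 3·0.125·0.328 = 0.5285.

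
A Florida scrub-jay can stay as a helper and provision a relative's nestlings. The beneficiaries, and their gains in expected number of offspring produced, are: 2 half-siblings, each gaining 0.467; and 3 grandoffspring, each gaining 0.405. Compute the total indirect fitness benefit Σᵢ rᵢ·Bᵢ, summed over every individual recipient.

r to a half-sibling = 0.25 (half-sibs share one parent — one path of length 2: r = (1/2)^2 = 1/4).
r to a grandoffspring = 0.25 (two parent–offspring links: r = (1/2)^2 = 1/4).
Summing one r·B term per recipient: 2·0.25·0.467 + 3·0.25·0.405 = 0.53725.

0.53725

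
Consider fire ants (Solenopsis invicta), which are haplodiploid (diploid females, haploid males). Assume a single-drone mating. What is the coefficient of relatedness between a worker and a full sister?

0.75

Haplodiploid full sisters inherit their father's entire haploid genome identically (contributing 1/2) and on average half of their mother's contribution (1/2 · 1/2 = 1/4); r = 1/2 + 1/4 = 3/4.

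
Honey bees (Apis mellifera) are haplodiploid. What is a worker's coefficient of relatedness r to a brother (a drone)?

Her haploid brother carries none of their father's genes and a random half of their mother's genome; that half matches the maternal half of her own genome with probability 1/2: r = 1/2 · 1/2 = 1/4.

0.25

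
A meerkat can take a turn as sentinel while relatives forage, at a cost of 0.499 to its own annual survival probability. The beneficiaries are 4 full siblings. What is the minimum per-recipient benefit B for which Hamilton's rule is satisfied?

r to a full sibling = 1/2 (full sibs share both parents — two paths of length 2: r = 2·(1/2)^2 = 1/2).
Hamilton's rule with n recipients of equal r: n·r·B > C, so B > C/(n·r) = 0.499/(4·0.5) = 0.2495.

0.2495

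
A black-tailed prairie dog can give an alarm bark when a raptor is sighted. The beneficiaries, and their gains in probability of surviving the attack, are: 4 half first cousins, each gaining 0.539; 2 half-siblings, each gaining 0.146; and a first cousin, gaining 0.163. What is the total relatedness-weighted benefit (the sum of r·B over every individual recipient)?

r to a half first cousin = 0.0625 (half first cousins share one grandparent — one path of length 4: r = (1/2)^4 = 1/16).
r to a half-sibling = 1/4 (half-sibs share one parent — one path of length 2: r = (1/2)^2 = 1/4).
r to a first cousin = 0.125 (first cousins share one grandparent pair — two paths of length 4: r = 2·(1/2)^4 = 1/8).
Summing one r·B term per recipient: 4·0.0625·0.539 + 2·0.25·0.146 + 1·0.125·0.163 = 0.228125.

0.228125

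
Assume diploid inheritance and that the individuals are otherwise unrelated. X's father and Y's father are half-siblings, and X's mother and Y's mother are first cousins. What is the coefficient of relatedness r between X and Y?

Relatedness sums over independent paths through distinct common ancestors.
X and Y are related in two ways: half first cousins through their fathers (r = 1/16) and second cousins through their mothers (r = 1/32).
r = 1/16 + 1/32 = 0.09375.

0.09375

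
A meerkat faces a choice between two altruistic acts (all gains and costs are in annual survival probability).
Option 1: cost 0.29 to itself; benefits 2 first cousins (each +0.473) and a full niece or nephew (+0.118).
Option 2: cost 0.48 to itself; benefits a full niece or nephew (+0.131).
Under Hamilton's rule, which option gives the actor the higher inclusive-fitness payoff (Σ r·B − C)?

Option 1

Option 1: r to a first cousin = 0.125.
Option 1: r to a full niece or nephew = 0.25.
Option 1: Σ r·B − C = (2·0.125·0.473 + 1·0.25·0.118) − 0.29 = -0.14225.
Option 2: r to a full niece or nephew = 0.25.
Option 2: Σ r·B − C = (1·0.25·0.131) − 0.48 = -0.44725.
Option 1 has the higher net inclusive-fitness payoff.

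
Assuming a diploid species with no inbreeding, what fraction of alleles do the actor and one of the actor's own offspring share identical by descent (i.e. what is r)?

Each parent–offspring link contributes a factor of 1/2, and independent paths through distinct common ancestors add.
One parent–offspring link: r = (1/2)^1 = 1/2.

0.5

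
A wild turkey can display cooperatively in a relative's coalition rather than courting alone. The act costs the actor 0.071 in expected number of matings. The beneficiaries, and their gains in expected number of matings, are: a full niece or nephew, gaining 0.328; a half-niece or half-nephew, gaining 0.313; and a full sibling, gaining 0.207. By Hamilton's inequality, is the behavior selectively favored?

Yes

Hamilton's rule: the trait is favored when the sum of r·B over every recipient exceeds the actor's cost C.
r to a full niece or nephew = 0.25 (full aunt/uncle↔niece/nephew: two paths of length 3 through the shared grandparent pair: r = 2·(1/2)^3 = 1/4).
r to a half-niece or half-nephew = 1/8 (half-aunt/uncle↔niece/nephew: one path of length 3: r = (1/2)^3 = 1/8).
r to a full sibling = 0.5 (full sibs share both parents — two paths of length 2: r = 2·(1/2)^2 = 1/2).
Summing one r·B term per recipient: 1·0.25·0.328 + 1·0.125·0.313 + 1·0.5·0.207 = 0.224625.
0.224625 > 0.071: the indirect benefit exceeds the cost.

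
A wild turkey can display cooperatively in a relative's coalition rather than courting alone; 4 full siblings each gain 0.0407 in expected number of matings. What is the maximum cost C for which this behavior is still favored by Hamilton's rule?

r to a full sibling = 1/2 (full sibs share both parents — two paths of length 2: r = 2·(1/2)^2 = 1/2).
Hamilton's rule: n·r·B > C, so the trait is favored while C < n·r·B = 4·0.5·0.0407 = 0.0814.

0.0814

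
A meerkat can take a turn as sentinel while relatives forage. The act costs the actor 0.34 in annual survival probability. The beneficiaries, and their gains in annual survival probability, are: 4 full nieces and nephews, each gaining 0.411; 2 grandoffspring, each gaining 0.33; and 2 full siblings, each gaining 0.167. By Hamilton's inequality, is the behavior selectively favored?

Yes

Hamilton's rule: the trait is favored when the sum of r·B over every recipient exceeds the actor's cost C.
r to a full niece or nephew = 0.25 (full aunt/uncle↔niece/nephew: two paths of length 3 through the shared grandparent pair: r = 2·(1/2)^3 = 1/4).
r to a grandoffspring = 1/4 (two parent–offspring links: r = (1/2)^2 = 1/4).
r to a full sibling = 1/2 (full sibs share both parents — two paths of length 2: r = 2·(1/2)^2 = 1/2).
Summing one r·B term per recipient: 4·0.25·0.411 + 2·0.25·0.33 + 2·0.5·0.167 = 0.743.
0.743 > 0.34: the indirect benefit exceeds the cost.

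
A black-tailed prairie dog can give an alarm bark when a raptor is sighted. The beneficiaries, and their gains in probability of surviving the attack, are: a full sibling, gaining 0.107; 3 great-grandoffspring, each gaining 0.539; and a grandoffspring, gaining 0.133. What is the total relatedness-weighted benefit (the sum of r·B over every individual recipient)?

r to a full sibling = 1/2 (full sibs share both parents — two paths of length 2: r = 2·(1/2)^2 = 1/2).
r to a great-grandoffspring = 0.125 (three parent–offspring links: r = (1/2)^3 = 1/8).
r to a grandoffspring = 1/4 (two parent–offspring links: r = (1/2)^2 = 1/4).
Summing one r·B term per recipient: 1·0.5·0.107 + 3·0.125·0.539 + 1·0.25·0.133 = 0.288875.

0.288875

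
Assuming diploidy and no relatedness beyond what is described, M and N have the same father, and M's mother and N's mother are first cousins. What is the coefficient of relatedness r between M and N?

0.28125

Relatedness sums over independent paths through distinct common ancestors.
M and N are related in two ways: half-sibs through their shared father (r = 1/4) and second cousins through their mothers (r = 1/32).
r = 1/4 + 1/32 = 0.28125.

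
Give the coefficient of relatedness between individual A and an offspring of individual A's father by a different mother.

Each parent–offspring link contributes a factor of 1/2, and independent paths through distinct common ancestors add.
Half-sibs share one parent — one path of length 2: r = (1/2)^2 = 1/4.

0.25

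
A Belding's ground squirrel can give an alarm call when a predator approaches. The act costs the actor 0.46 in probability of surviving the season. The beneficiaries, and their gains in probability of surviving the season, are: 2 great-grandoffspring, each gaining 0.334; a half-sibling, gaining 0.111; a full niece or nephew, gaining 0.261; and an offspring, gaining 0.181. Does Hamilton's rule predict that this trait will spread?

Hamilton's rule: the trait is favored when the sum of r·B over every recipient exceeds the actor's cost C.
r to a great-grandoffspring = 0.125 (three parent–offspring links: r = (1/2)^3 = 1/8).
r to a half-sibling = 1/4 (half-sibs share one parent — one path of length 2: r = (1/2)^2 = 1/4).
r to a full niece or nephew = 1/4 (full aunt/uncle↔niece/nephew: two paths of length 3 through the shared grandparent pair: r = 2·(1/2)^3 = 1/4).
r to an offspring = 0.5 (one parent–offspring link: r = (1/2)^1 = 1/2).
Summing one r·B term per recipient: 2·0.125·0.334 + 1·0.25·0.111 + 1·0.25·0.261 + 1·0.5·0.181 = 0.267.
0.267 < 0.46: the indirect benefit is less than the cost.

No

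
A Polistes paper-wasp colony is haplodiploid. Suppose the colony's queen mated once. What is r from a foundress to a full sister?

Haplodiploid full sisters inherit their father's entire haploid genome identically (contributing 1/2) and on average half of their mother's contribution (1/2 · 1/2 = 1/4); r = 1/2 + 1/4 = 3/4.

0.75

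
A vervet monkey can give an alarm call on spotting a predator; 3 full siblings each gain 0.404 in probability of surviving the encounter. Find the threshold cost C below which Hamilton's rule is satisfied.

0.606

r to a full sibling = 0.5 (full sibs share both parents — two paths of length 2: r = 2·(1/2)^2 = 1/2).
Hamilton's rule: n·r·B > C, so the trait is favored while C < n·r·B = 3·0.5·0.404 = 0.606.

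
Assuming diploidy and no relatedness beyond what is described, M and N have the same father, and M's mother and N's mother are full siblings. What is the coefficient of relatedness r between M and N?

Wright's path rule: contributions from independent ancestry routes add.
M and N are related in two ways: half-sibs through their shared father (r = 1/4) and first cousins through their mothers (r = 1/8).
r = 1/4 + 1/8 = 3/8 = 0.375.

0.375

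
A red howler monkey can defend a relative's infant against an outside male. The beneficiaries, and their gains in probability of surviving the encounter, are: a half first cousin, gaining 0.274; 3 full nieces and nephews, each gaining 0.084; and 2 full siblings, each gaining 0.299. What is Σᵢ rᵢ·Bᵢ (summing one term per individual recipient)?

r to a half first cousin = 1/16 (half first cousins share one grandparent — one path of length 4: r = (1/2)^4 = 1/16).
r to a full niece or nephew = 0.25 (full aunt/uncle↔niece/nephew: two paths of length 3 through the shared grandparent pair: r = 2·(1/2)^3 = 1/4).
r to a full sibling = 1/2 (full sibs share both parents — two paths of length 2: r = 2·(1/2)^2 = 1/2).
Summing one r·B term per recipient: 1·0.0625·0.274 + 3·0.25·0.084 + 2·0.5·0.299 = 0.379125.

0.379125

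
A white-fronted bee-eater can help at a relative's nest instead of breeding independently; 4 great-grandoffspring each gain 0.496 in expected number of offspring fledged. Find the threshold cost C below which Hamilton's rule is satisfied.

r to a great-grandoffspring = 0.125 (three parent–offspring links: r = (1/2)^3 = 1/8).
Hamilton's rule: n·r·B > C, so the trait is favored while C < n·r·B = 4·0.125·0.496 = 0.248.

0.248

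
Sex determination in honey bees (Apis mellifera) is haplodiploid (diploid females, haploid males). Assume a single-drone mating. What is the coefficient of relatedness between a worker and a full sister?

0.75

Haplodiploid full sisters inherit their father's entire haploid genome identically (contributing 1/2) and on average half of their mother's contribution (1/2 · 1/2 = 1/4); r = 1/2 + 1/4 = 3/4.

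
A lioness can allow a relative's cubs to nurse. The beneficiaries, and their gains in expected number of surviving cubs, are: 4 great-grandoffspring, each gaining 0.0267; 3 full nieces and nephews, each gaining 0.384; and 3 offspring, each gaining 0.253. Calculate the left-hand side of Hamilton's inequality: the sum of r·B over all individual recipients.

r to a great-grandoffspring = 0.125 (three parent–offspring links: r = (1/2)^3 = 1/8).
r to a full niece or nephew = 0.25 (full aunt/uncle↔niece/nephew: two paths of length 3 through the shared grandparent pair: r = 2·(1/2)^3 = 1/4).
r to an offspring = 1/2 (one parent–offspring link: r = (1/2)^1 = 1/2).
Summing one r·B term per recipient: 4·0.125·0.0267 + 3·0.25·0.384 + 3·0.5·0.253 = 0.68085.

0.68085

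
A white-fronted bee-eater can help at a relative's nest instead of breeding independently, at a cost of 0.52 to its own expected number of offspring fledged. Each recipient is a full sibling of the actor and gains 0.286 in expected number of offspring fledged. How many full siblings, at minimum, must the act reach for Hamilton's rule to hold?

r to a full sibling = 0.5 (full sibs share both parents — two paths of length 2: r = 2·(1/2)^2 = 1/2).
Hamilton's rule: n·r·B > C  ⇒  n > C/(r·B) = 0.52/(0.5·0.286) = 3.636.
The smallest integer exceeding 3.636 is 4.

4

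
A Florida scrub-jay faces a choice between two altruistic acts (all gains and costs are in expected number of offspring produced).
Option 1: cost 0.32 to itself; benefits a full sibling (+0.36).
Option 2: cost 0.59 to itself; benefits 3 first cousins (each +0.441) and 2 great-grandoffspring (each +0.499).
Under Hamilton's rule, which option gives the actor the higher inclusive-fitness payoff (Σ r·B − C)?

Option 1: r to a full sibling = 0.5.
Option 1: Σ r·B − C = (1·0.5·0.36) − 0.32 = -0.14.
Option 2: r to a first cousin = 0.125.
Option 2: r to a great-grandoffspring = 0.125.
Option 2: Σ r·B − C = (3·0.125·0.441 + 2·0.125·0.499) − 0.59 = -0.299875.
Option 1 has the higher net inclusive-fitness payoff.

Option 1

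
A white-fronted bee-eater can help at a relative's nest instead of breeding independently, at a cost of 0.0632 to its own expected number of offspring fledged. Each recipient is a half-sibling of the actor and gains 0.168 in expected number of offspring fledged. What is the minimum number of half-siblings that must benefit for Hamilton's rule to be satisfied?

2

r to a half-sibling = 0.25 (half-sibs share one parent — one path of length 2: r = (1/2)^2 = 1/4).
Hamilton's rule: n·r·B > C  ⇒  n > C/(r·B) = 0.0632/(0.25·0.168) = 1.505.
The smallest integer exceeding 1.505 is 2.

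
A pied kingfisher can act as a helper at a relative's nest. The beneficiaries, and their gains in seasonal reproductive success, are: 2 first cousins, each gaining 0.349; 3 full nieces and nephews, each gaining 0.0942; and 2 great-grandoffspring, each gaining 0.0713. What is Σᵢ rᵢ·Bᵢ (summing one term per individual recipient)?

0.175725

r to a first cousin = 1/8 (first cousins share one grandparent pair — two paths of length 4: r = 2·(1/2)^4 = 1/8).
r to a full niece or nephew = 1/4 (full aunt/uncle↔niece/nephew: two paths of length 3 through the shared grandparent pair: r = 2·(1/2)^3 = 1/4).
r to a great-grandoffspring = 1/8 (three parent–offspring links: r = (1/2)^3 = 1/8).
Summing one r·B term per recipient: 2·0.125·0.349 + 3·0.25·0.0942 + 2·0.125·0.0713 = 0.175725.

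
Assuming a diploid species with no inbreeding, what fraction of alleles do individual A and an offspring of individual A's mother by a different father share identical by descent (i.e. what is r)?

Each parent–offspring link contributes a factor of 1/2, and independent paths through distinct common ancestors add.
Half-sibs share one parent — one path of length 2: r = (1/2)^2 = 1/4.

0.25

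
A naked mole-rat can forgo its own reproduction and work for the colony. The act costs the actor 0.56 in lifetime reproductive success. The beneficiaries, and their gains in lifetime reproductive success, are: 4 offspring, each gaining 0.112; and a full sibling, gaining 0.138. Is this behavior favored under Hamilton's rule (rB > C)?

No

Hamilton's rule: the trait is favored when the sum of r·B over every recipient exceeds the actor's cost C.
r to an offspring = 1/2 (one parent–offspring link: r = (1/2)^1 = 1/2).
r to a full sibling = 0.5 (full sibs share both parents — two paths of length 2: r = 2·(1/2)^2 = 1/2).
Summing one r·B term per recipient: 4·0.5·0.112 + 1·0.5·0.138 = 0.293.
0.293 < 0.56: the indirect benefit is less than the cost.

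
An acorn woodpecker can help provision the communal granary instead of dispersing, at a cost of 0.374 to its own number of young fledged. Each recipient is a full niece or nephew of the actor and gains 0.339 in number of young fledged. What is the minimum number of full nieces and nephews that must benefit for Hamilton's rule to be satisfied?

r to a full niece or nephew = 0.25 (full aunt/uncle↔niece/nephew: two paths of length 3 through the shared grandparent pair: r = 2·(1/2)^3 = 1/4).
Hamilton's rule: n·r·B > C  ⇒  n > C/(r·B) = 0.374/(0.25·0.339) = 4.413.
The smallest integer exceeding 4.413 is 5.

5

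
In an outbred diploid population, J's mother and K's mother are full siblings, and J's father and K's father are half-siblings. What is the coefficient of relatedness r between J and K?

0.1875

Independent pedigree routes through distinct common ancestors add.
J and K are related in two ways: first cousins through their mothers (r = 1/8) and half first cousins through their fathers (r = 1/16).
r = 1/8 + 1/16 = 0.1875.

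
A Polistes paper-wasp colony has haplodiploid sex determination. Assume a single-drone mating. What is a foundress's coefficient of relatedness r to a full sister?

Haplodiploid full sisters inherit their father's entire haploid genome identically (contributing 1/2) and on average half of their mother's contribution (1/2 · 1/2 = 1/4); r = 1/2 + 1/4 = 3/4.

0.75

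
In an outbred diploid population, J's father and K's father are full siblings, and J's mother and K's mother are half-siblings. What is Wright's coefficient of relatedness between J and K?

0.1875

Independent pedigree routes through distinct common ancestors add.
J and K are related in two ways: first cousins through their fathers (r = 1/8) and half first cousins through their mothers (r = 1/16).
r = 1/8 + 1/16 = 3/16 = 0.1875.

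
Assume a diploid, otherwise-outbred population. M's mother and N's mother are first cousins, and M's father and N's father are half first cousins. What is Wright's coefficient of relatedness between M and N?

With two independent routes of shared ancestry, r is the sum of the two contributions.
M and N are related in two ways: second cousins through their mothers (r = 1/32) and half second cousins through their fathers (r = 1/64).
r = 1/32 + 1/64 = 3/64 = 0.046875.

0.046875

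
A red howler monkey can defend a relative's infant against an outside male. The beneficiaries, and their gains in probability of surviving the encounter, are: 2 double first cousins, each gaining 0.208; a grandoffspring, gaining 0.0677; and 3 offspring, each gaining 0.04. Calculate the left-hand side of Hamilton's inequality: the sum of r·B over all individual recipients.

0.180925

r to a double first cousin = 1/4 (double first cousins share both grandparent pairs — four paths of length 4: r = 4·(1/2)^4 = 1/4).
r to a grandoffspring = 1/4 (two parent–offspring links: r = (1/2)^2 = 1/4).
r to an offspring = 0.5 (one parent–offspring link: r = (1/2)^1 = 1/2).
Summing one r·B term per recipient: 2·0.25·0.208 + 1·0.25·0.0677 + 3·0.5·0.04 = 0.180925.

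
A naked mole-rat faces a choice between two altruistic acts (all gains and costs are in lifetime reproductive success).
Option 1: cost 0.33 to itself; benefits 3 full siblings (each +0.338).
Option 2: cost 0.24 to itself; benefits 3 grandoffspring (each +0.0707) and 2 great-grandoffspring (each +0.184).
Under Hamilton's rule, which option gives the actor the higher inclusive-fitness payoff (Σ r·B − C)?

Option 1

Option 1: r to a full sibling = 0.5.
Option 1: Σ r·B − C = (3·0.5·0.338) − 0.33 = 0.177.
Option 2: r to a grandoffspring = 0.25.
Option 2: r to a great-grandoffspring = 0.125.
Option 2: Σ r·B − C = (3·0.25·0.0707 + 2·0.125·0.184) − 0.24 = -0.140975.
Option 1 has the higher net inclusive-fitness payoff.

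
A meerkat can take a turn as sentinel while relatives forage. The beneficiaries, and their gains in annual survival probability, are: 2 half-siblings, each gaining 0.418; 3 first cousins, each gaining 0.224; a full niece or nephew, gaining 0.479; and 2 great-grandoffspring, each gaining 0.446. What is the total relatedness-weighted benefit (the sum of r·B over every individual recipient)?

0.52425

r to a half-sibling = 1/4 (half-sibs share one parent — one path of length 2: r = (1/2)^2 = 1/4).
r to a first cousin = 1/8 (first cousins share one grandparent pair — two paths of length 4: r = 2·(1/2)^4 = 1/8).
r to a full niece or nephew = 1/4 (full aunt/uncle↔niece/nephew: two paths of length 3 through the shared grandparent pair: r = 2·(1/2)^3 = 1/4).
r to a great-grandoffspring = 0.125 (three parent–offspring links: r = (1/2)^3 = 1/8).
Summing one r·B term per recipient: 2·0.25·0.418 + 3·0.125·0.224 + 1·0.25·0.479 + 2·0.125·0.446 = 0.52425.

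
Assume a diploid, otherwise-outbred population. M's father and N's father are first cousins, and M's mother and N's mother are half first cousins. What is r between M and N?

Wright's path rule: contributions from independent ancestry routes add.
M and N are related in two ways: second cousins through their fathers (r = 1/32) and half second cousins through their mothers (r = 1/64).
r = 1/32 + 1/64 = 0.046875.

0.046875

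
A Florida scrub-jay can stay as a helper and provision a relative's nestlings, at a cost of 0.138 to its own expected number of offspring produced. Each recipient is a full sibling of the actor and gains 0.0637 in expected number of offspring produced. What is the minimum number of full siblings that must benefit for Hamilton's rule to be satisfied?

r to a full sibling = 0.5 (full sibs share both parents — two paths of length 2: r = 2·(1/2)^2 = 1/2).
Hamilton's rule: n·r·B > C  ⇒  n > C/(r·B) = 0.138/(0.5·0.0637) = 4.333.
The smallest integer exceeding 4.333 is 5.

5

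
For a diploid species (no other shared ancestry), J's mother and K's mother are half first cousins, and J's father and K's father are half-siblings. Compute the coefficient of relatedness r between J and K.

0.078125

Relatedness sums over independent paths through distinct common ancestors.
J and K are related in two ways: half second cousins through their mothers (r = 1/64) and half first cousins through their fathers (r = 1/16).
r = 1/64 + 1/16 = 0.078125.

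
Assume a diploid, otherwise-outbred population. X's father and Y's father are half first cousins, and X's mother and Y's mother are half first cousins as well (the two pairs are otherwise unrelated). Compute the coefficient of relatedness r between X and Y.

With two independent routes of shared ancestry, r is the sum of the two contributions.
X and Y are related in two ways: half second cousins through their fathers (r = 1/64) and half second cousins through their mothers (r = 1/64).
r = 1/64 + 1/64 = 1/32 = 0.03125.

0.03125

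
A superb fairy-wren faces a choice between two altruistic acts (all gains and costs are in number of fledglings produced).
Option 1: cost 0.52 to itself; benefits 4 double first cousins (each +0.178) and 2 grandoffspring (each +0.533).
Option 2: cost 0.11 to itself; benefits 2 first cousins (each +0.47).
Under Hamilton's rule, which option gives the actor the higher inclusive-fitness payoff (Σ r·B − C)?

Option 2

Option 1: r to a double first cousin = 0.25.
Option 1: r to a grandoffspring = 0.25.
Option 1: Σ r·B − C = (4·0.25·0.178 + 2·0.25·0.533) − 0.52 = -0.0755.
Option 2: r to a first cousin = 0.125.
Option 2: Σ r·B − C = (2·0.125·0.47) − 0.11 = 0.0075.
Option 2 has the higher net inclusive-fitness payoff.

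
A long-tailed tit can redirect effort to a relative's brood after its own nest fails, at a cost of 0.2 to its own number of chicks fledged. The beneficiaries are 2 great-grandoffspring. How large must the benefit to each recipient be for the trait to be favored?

r to a great-grandoffspring = 0.125 (three parent–offspring links: r = (1/2)^3 = 1/8).
Hamilton's rule with n recipients of equal r: n·r·B > C, so B > C/(n·r) = 0.2/(2·0.125) = 0.8.

0.8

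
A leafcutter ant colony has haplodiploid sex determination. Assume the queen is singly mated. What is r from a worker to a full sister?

0.75

Haplodiploid full sisters inherit their father's entire haploid genome identically (contributing 1/2) and on average half of their mother's contribution (1/2 · 1/2 = 1/4); r = 1/2 + 1/4 = 3/4.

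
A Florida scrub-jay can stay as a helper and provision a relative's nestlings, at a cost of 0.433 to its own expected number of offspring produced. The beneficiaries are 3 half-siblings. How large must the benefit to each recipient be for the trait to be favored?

r to a half-sibling = 0.25 (half-sibs share one parent — one path of length 2: r = (1/2)^2 = 1/4).
Hamilton's rule with n recipients of equal r: n·r·B > C, so B > C/(n·r) = 0.433/(3·0.25) = 0.5773.

0.5773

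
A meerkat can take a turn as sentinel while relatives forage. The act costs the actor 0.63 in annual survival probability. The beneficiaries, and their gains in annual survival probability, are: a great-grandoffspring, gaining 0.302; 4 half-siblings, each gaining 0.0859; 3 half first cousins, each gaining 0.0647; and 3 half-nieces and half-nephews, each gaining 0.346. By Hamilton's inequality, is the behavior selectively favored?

Hamilton's rule: the trait is favored when the sum of r·B over every recipient exceeds the actor's cost C.
r to a great-grandoffspring = 0.125 (three parent–offspring links: r = (1/2)^3 = 1/8).
r to a half-sibling = 0.25 (half-sibs share one parent — one path of length 2: r = (1/2)^2 = 1/4).
r to a half first cousin = 1/16 (half first cousins share one grandparent — one path of length 4: r = (1/2)^4 = 1/16).
r to a half-niece or half-nephew = 0.125 (half-aunt/uncle↔niece/nephew: one path of length 3: r = (1/2)^3 = 1/8).
Summing one r·B term per recipient: 1·0.125·0.302 + 4·0.25·0.0859 + 3·0.0625·0.0647 + 3·0.125·0.346 = 0.26553125.
0.26553125 < 0.63: the indirect benefit is less than the cost.

No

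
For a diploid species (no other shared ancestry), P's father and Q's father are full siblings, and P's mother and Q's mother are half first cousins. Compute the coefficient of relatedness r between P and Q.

Independent pedigree routes through distinct common ancestors add.
P and Q are related in two ways: first cousins through their fathers (r = 1/8) and half second cousins through their mothers (r = 1/64).
r = 1/8 + 1/64 = 9/64 = 0.140625.

0.140625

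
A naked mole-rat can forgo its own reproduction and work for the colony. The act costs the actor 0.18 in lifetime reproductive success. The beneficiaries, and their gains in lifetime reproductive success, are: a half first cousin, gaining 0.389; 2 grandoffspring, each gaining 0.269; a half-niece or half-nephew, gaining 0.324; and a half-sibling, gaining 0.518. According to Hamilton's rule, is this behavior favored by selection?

Hamilton's rule: the trait is favored when the sum of r·B over every recipient exceeds the actor's cost C.
r to a half first cousin = 0.0625 (half first cousins share one grandparent — one path of length 4: r = (1/2)^4 = 1/16).
r to a grandoffspring = 0.25 (two parent–offspring links: r = (1/2)^2 = 1/4).
r to a half-niece or half-nephew = 0.125 (half-aunt/uncle↔niece/nephew: one path of length 3: r = (1/2)^3 = 1/8).
r to a half-sibling = 1/4 (half-sibs share one parent — one path of length 2: r = (1/2)^2 = 1/4).
Summing one r·B term per recipient: 1·0.0625·0.389 + 2·0.25·0.269 + 1·0.125·0.324 + 1·0.25·0.518 = 0.3288125.
0.3288125 > 0.18: the indirect benefit exceeds the cost.

Yes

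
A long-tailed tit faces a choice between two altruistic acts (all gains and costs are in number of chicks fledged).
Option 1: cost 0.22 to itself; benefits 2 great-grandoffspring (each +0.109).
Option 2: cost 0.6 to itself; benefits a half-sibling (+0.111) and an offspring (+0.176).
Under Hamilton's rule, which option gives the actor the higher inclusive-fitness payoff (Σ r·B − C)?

Option 1: r to a great-grandoffspring = 0.125.
Option 1: Σ r·B − C = (2·0.125·0.109) − 0.22 = -0.19275.
Option 2: r to a half-sibling = 0.25.
Option 2: r to an offspring = 0.5.
Option 2: Σ r·B − C = (1·0.25·0.111 + 1·0.5·0.176) − 0.6 = -0.48425.
Option 1 has the higher net inclusive-fitness payoff.

Option 1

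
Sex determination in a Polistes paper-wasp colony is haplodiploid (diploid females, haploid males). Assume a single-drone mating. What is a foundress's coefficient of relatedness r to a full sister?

0.75

Haplodiploid full sisters inherit their father's entire haploid genome identically (contributing 1/2) and on average half of their mother's contribution (1/2 · 1/2 = 1/4); r = 1/2 + 1/4 = 3/4.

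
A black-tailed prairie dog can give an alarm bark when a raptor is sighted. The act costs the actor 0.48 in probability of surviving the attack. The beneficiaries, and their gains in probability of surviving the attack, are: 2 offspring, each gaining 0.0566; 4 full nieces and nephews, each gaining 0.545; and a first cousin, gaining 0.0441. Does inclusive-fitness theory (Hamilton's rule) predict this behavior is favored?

Hamilton's rule: the trait is favored when the sum of r·B over every recipient exceeds the actor's cost C.
r to an offspring = 0.5 (one parent–offspring link: r = (1/2)^1 = 1/2).
r to a full niece or nephew = 1/4 (full aunt/uncle↔niece/nephew: two paths of length 3 through the shared grandparent pair: r = 2·(1/2)^3 = 1/4).
r to a first cousin = 1/8 (first cousins share one grandparent pair — two paths of length 4: r = 2·(1/2)^4 = 1/8).
Summing one r·B term per recipient: 2·0.5·0.0566 + 4·0.25·0.545 + 1·0.125·0.0441 = 0.6071125.
0.6071125 > 0.48: the indirect benefit exceeds the cost.

Yes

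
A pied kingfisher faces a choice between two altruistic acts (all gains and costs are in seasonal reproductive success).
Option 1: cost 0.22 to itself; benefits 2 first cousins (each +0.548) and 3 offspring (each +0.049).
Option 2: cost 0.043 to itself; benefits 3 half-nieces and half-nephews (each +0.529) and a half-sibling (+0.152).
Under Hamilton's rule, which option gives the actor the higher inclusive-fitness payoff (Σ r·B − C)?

Option 2

Option 1: r to a first cousin = 0.125.
Option 1: r to an offspring = 0.5.
Option 1: Σ r·B − C = (2·0.125·0.548 + 3·0.5·0.049) − 0.22 = -0.0095.
Option 2: r to a half-niece or half-nephew = 0.125.
Option 2: r to a half-sibling = 0.25.
Option 2: Σ r·B − C = (3·0.125·0.529 + 1·0.25·0.152) − 0.043 = 0.193375.
Option 2 has the higher net inclusive-fitness payoff.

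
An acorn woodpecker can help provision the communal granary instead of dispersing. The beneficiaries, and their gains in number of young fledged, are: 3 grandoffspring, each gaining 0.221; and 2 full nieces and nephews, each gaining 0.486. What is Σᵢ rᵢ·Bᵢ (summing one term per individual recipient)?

r to a grandoffspring = 1/4 (two parent–offspring links: r = (1/2)^2 = 1/4).
r to a full niece or nephew = 1/4 (full aunt/uncle↔niece/nephew: two paths of length 3 through the shared grandparent pair: r = 2·(1/2)^3 = 1/4).
Summing one r·B term per recipient: 3·0.25·0.221 + 2·0.25·0.486 = 0.40875.

0.40875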